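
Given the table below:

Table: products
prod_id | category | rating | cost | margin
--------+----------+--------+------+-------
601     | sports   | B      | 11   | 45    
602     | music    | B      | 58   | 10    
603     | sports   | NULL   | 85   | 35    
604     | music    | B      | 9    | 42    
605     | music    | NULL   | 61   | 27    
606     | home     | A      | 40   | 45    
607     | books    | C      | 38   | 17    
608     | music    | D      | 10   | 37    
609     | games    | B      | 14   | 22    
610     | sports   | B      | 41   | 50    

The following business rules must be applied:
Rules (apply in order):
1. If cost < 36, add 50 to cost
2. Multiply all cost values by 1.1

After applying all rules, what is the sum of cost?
623.7

Step 1: Apply Rule 1 - Add 50 to records with cost < 36
  - 4 records affected: 44 + (4 × 50) = 244
  - Unaffected records: 323
  - Sum after Rule 1: 567
Step 2: Apply Rule 2 - Multiply all by 1.1
  - 567 × 1.1 = 623.7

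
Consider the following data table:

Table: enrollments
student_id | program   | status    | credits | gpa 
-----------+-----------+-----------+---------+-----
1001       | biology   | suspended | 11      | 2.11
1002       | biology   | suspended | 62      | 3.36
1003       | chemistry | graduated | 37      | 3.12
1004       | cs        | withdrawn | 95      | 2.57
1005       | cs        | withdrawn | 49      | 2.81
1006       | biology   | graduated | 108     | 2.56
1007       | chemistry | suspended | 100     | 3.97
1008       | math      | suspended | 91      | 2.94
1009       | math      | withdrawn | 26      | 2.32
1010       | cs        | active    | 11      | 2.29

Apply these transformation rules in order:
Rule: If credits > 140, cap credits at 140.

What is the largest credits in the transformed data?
108

Step 1: Original maximum credits = 108
Step 2: Check cap of 140 against maximum
Step 3: No records exceed the cap (max 108 <= cap 140), so no capping applies
Step 4: Maximum after transformation = 108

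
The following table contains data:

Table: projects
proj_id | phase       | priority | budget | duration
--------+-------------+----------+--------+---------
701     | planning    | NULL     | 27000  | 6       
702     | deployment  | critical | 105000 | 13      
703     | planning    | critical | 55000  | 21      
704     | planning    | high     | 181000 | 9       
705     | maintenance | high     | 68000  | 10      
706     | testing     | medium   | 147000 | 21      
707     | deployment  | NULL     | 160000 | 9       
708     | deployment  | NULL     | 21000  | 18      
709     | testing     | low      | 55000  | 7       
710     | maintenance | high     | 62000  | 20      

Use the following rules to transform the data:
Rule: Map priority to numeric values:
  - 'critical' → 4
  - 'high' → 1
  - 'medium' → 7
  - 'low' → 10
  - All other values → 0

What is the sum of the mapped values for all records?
28

Step 1: Apply mapping to each record
Step 2: Count by status:
  'critical': 2 records × 4 = 8
  'high': 3 records × 1 = 3
  'medium': 1 records × 7 = 7
  'low': 1 records × 10 = 10
Step 3: Sum all mapped values = 28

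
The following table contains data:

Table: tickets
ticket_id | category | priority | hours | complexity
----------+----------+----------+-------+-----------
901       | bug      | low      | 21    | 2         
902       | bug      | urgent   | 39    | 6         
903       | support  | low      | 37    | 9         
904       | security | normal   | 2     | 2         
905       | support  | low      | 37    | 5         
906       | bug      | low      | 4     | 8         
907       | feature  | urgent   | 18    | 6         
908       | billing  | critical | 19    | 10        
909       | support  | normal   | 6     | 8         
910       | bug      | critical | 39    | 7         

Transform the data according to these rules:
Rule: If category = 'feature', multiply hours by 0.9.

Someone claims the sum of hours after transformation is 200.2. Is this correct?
No, the correct result is 220.2.

Step 1: Calculate the correct sum after transformation
Step 2: Apply multiplier 0.9 to records where category = 'feature'
Step 3: Correct result = 220.2
Step 4: Claimed result = 200.2
Step 5: 220.2 ≠ 200.2
Conclusion: The claimed result is incorrect. The correct answer is 220.2.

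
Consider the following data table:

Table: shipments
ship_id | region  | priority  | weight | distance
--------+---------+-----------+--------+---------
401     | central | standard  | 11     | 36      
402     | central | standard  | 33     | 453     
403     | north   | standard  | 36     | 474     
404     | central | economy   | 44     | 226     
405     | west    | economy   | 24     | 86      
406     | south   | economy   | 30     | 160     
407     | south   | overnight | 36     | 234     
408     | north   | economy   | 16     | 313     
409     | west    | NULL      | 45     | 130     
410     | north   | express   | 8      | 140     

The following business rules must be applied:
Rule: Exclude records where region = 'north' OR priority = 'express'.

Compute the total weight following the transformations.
223

Step 1: Find records where region = 'north' OR priority = 'express'
Step 2: 3 records match, summing to 60
Step 3: Original sum: 283
Step 4: Remaining sum = 283 - 60 = 223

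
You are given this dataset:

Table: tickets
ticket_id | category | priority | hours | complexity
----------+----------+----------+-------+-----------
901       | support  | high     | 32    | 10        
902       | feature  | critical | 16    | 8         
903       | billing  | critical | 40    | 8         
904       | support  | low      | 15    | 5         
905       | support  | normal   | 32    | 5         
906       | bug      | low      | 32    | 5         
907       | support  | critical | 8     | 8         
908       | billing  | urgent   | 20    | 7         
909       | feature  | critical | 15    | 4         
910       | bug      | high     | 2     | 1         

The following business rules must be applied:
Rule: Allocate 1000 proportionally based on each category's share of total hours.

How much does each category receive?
billing: 283.02, bug: 160.38, feature: 146.23, support: 410.38

Step 1: Calculate total hours = 212
Step 2: Calculate each category's proportion:
  billing: 60/212 = 28.30% → 283.02
  bug: 34/212 = 16.04% → 160.38
  feature: 31/212 = 14.62% → 146.23
  support: 87/212 = 41.04% → 410.38
Step 3: Verify: sum of allocations ≈ 1000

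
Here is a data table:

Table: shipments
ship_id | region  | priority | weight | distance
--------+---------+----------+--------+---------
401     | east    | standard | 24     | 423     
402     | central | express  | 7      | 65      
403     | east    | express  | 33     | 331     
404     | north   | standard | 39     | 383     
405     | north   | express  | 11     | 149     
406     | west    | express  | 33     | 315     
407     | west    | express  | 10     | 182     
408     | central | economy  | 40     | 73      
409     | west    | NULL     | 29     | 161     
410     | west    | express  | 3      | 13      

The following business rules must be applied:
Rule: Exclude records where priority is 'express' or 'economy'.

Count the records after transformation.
3

Step 1: Count records to exclude
  - 6 (express) + 1 (economy) = 7 records
Step 2: Total records: 10
Step 3: Remaining = 10 - 7 = 3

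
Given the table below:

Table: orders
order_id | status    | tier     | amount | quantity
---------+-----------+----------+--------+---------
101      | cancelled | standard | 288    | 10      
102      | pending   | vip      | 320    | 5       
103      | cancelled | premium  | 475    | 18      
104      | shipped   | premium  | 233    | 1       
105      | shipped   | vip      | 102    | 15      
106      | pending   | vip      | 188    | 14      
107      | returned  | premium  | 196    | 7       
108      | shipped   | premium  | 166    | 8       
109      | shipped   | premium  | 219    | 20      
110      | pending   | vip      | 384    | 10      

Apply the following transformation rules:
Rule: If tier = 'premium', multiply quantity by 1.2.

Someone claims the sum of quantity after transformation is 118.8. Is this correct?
Yes, the result is correct.

Step 1: Calculate the correct sum after transformation
Step 2: Apply multiplier 1.2 to records where tier = 'premium'
Step 3: Correct result = 118.8
Step 4: Claimed result = 118.8
Step 5: 118.8 = 118.8 ✓
Conclusion: The claimed result is correct.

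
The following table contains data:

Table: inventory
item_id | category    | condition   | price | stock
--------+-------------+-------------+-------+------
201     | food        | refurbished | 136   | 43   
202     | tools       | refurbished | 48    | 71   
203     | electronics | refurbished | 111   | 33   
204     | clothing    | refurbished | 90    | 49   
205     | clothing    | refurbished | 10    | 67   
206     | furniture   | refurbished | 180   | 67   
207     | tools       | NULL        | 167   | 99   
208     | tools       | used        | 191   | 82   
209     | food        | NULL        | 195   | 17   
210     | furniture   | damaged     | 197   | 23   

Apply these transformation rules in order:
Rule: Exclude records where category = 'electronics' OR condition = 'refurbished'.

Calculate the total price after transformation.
750

Step 1: Find records where category = 'electronics' OR condition = 'refurbished'
Step 2: 6 records match, summing to 575
Step 3: Original sum: 1325
Step 4: Remaining sum = 1325 - 575 = 750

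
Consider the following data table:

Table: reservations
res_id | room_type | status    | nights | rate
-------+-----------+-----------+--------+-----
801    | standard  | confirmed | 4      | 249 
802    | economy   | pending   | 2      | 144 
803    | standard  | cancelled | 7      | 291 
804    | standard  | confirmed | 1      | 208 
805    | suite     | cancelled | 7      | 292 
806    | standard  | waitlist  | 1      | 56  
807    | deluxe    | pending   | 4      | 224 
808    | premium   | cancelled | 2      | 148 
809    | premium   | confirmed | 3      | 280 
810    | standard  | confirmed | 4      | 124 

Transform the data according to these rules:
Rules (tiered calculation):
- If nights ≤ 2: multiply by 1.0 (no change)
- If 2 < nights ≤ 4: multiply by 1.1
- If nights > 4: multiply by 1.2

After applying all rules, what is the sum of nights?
39.3

Step 1: Tier 1 (nights ≤ 2): 4 records, sum = 6 × 1.0 = 6.0
Step 2: Tier 2 (2 < nights ≤ 4): 4 records, sum = 15 × 1.1 = 16.5
Step 3: Tier 3 (nights > 4): 2 records, sum = 14 × 1.2 = 16.8
Step 4: Final sum = 6.0 + 16.5 + 16.8 = 39.3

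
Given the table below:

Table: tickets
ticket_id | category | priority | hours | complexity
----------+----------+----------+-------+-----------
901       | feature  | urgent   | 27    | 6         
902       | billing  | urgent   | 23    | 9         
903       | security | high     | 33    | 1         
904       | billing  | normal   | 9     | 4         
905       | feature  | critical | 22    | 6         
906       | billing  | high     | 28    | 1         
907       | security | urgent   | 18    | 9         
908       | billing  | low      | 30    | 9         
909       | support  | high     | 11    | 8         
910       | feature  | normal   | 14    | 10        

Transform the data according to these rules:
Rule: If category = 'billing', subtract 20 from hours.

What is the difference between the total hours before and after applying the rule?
80

Step 1: Original sum of hours = 215
Step 2: 4 records have category = 'billing'
Step 3: Each affected record changes by -20
Step 4: Total change = 4 × -20 = -80
Step 5: New sum = 215 + -80 = 135
Step 6: Difference = |135 - 215| = 80
        (Sum decreased by 80)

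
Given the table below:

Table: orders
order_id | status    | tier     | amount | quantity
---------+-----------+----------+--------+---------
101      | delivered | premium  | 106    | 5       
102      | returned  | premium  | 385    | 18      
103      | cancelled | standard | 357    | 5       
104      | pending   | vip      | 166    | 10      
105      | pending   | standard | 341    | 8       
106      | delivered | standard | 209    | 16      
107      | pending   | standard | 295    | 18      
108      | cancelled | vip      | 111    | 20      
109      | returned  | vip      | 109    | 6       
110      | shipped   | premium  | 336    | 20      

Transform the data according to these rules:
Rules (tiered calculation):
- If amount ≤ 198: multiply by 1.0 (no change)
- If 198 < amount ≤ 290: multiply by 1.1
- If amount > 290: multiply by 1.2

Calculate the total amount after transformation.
2778.7

Step 1: Tier 1 (amount ≤ 198): 4 records, sum = 492 × 1.0 = 492.0
Step 2: Tier 2 (198 < amount ≤ 290): 1 records, sum = 209 × 1.1 = 229.9
Step 3: Tier 3 (amount > 290): 5 records, sum = 1714 × 1.2 = 2056.8
Step 4: Final sum = 492.0 + 229.9 + 2056.8 = 2778.7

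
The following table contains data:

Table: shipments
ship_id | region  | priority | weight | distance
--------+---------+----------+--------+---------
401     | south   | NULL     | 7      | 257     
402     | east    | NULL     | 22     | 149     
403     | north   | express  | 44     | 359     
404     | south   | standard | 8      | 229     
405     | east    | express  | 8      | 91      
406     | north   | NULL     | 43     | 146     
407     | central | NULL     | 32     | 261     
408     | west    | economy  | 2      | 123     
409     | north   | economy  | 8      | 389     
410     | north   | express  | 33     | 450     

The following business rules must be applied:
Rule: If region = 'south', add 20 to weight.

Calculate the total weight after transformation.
247

Step 1: Count records where region = 'south': 2
Step 2: Total bonus added: 2 × 20 = 40
Step 3: Original sum of weight: 207
Step 4: Final sum = 207 + 40 = 247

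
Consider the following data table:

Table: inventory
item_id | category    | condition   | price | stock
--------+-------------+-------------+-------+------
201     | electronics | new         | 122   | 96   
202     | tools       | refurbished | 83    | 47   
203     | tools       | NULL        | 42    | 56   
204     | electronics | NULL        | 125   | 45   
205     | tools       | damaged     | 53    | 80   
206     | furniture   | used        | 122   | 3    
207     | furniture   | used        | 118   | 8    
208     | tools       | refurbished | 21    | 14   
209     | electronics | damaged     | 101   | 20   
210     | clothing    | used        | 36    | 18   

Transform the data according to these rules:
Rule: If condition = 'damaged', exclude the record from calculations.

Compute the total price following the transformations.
669

Step 1: Identify records where condition = 'damaged'
Step 2: The excluded records sum to 154
Step 3: Original total price = 823
Step 4: Remaining total = 823 - 154 = 669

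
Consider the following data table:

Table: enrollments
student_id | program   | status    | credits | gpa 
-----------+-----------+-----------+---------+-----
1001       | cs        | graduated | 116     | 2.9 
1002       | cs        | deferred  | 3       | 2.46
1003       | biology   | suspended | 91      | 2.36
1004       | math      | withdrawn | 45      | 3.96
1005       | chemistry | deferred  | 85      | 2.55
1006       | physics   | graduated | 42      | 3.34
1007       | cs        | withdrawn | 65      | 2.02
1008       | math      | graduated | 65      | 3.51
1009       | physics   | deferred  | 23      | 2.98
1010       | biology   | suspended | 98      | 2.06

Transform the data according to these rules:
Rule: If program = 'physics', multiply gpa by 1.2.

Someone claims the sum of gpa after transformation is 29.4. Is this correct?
Yes, the result is correct.

Step 1: Calculate the correct sum after transformation
Step 2: Apply multiplier 1.2 to records where program = 'physics'
Step 3: Correct result = 29.4
Step 4: Claimed result = 29.4
Step 5: 29.4 = 29.4 ✓
Conclusion: The claimed result is correct.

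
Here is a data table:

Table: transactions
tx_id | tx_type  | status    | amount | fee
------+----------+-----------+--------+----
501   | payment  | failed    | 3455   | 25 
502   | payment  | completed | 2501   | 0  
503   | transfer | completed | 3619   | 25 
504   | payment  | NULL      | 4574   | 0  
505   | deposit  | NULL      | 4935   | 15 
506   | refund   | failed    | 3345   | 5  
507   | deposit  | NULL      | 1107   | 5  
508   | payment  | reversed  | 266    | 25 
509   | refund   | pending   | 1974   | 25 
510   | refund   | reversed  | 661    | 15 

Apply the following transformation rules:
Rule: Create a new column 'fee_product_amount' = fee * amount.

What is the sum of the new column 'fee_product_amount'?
339050

Step 1: For each record, compute fee * amount
Example calculations:
  25 * 3455 = 86375
  0 * 2501 = 0
  25 * 3619 = 90475
  ...
Step 2: Sum all derived values
Step 3: Total = 339050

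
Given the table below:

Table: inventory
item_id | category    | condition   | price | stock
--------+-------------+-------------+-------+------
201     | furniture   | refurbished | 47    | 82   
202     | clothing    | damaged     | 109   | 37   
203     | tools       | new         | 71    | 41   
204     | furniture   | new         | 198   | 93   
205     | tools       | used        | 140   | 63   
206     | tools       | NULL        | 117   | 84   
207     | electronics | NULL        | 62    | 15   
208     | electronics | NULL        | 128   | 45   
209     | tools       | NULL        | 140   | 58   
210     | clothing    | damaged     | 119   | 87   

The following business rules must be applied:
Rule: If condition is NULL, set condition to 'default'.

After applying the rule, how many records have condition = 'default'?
4

Step 1: Count records where condition IS NULL
Step 2: Found 4 records with NULL condition
Step 3: These records will have condition set to 'default'
Step 4: Records already having condition = 'default': 0
Step 5: Answer: 4 + 0 = 4 records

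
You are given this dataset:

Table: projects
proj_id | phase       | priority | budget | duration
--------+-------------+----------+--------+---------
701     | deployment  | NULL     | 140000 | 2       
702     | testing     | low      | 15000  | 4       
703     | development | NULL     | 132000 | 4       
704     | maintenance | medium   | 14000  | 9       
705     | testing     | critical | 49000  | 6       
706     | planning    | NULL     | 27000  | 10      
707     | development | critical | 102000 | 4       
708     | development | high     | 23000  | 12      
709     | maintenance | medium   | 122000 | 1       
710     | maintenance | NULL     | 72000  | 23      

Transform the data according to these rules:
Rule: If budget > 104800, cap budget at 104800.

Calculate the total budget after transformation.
616400

Step 1: 3 records have budget > 104800
Step 2: These records originally summed to 394000
Step 3: After capping: 3 × 104800 = 314400
Step 4: Unaffected records sum: 302000
Step 5: Final sum = 314400 + 302000 = 616400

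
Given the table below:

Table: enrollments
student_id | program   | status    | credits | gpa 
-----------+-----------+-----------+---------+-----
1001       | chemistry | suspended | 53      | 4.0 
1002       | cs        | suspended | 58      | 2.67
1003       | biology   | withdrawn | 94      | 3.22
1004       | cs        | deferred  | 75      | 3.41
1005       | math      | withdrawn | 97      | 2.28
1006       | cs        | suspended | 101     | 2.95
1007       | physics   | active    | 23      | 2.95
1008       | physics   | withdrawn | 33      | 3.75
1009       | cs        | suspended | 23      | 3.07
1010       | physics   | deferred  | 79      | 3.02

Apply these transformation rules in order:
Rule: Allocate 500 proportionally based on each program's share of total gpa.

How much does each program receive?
biology: 51.4, chemistry: 63.86, cs: 193.17, math: 36.4, physics: 155.17

Step 1: Calculate total gpa = 31.32
Step 2: Calculate each program's proportion:
  biology: 3.22/31.32 = 10.28% → 51.4
  chemistry: 4.0/31.32 = 12.77% → 63.86
  cs: 12.1/31.32 = 38.63% → 193.17
  math: 2.28/31.32 = 7.28% → 36.4
  physics: 9.72/31.32 = 31.03% → 155.17
Step 3: Verify: sum of allocations ≈ 500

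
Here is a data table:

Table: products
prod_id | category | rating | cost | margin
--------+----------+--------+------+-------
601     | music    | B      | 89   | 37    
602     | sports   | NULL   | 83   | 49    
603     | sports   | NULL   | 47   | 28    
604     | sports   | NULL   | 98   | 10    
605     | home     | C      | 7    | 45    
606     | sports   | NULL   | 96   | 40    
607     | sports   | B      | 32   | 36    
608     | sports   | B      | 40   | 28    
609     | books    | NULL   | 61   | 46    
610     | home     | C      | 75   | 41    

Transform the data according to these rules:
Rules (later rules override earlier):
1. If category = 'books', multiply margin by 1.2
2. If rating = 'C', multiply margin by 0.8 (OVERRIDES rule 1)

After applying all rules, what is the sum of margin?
352.0

Step 1: Rule 2 takes priority for records with rating = 'C'
  - 2 records: 86 × 0.8 = 68.8
Step 2: Rule 1 applies to remaining records with category = 'books'
  - 1 records: 46 × 1.2 = 55.2
Step 3: Other records unchanged: 228
Step 4: Final sum = 68.8 + 55.2 + 228 = 352.0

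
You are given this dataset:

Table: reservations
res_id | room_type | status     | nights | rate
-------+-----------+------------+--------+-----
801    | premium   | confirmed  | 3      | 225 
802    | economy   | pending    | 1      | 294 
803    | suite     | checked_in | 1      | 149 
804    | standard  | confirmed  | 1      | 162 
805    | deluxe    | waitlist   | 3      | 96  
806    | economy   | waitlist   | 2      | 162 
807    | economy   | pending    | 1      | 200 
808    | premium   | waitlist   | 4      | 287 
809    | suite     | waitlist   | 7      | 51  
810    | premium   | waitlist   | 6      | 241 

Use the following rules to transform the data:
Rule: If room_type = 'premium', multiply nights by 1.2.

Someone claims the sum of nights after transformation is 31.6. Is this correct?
Yes, the result is correct.

Step 1: Calculate the correct sum after transformation
Step 2: Apply multiplier 1.2 to records where room_type = 'premium'
Step 3: Correct result = 31.6
Step 4: Claimed result = 31.6
Step 5: 31.6 = 31.6 ✓
Conclusion: The claimed result is correct.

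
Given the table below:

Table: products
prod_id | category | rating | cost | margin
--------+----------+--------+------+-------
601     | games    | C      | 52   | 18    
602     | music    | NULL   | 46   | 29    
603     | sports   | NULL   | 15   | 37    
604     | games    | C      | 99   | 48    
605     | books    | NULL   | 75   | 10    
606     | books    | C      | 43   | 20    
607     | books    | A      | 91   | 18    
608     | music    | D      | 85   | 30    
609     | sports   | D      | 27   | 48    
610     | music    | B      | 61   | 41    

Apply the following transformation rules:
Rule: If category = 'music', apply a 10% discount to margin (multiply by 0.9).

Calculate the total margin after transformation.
289.0

Step 1: Records with category = 'music' have total margin = 100
Step 2: Apply multiplier: 100 × 0.9 = 90.0
Step 3: Other records total: 199
Step 4: Final sum = 90.0 + 199 = 289.0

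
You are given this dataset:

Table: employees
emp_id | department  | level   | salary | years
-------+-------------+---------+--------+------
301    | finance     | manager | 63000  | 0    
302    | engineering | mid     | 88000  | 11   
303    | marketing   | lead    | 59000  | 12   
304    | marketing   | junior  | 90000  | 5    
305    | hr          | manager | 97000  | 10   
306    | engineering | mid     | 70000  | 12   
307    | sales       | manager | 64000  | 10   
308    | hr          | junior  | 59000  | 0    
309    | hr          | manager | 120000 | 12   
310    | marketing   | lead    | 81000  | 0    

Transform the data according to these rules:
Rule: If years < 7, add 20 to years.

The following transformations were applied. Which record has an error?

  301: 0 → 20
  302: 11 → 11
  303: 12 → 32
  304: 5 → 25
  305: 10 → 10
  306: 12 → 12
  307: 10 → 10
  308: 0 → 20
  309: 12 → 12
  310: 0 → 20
Record 303 has an error. The correct transformed value should be 12, not 32.

Step 1: Check each record against the rule
Step 2: Record 303 has years = 12
Step 3: Since 12 >= 7, the bonus should not have been applied
Step 4: Correct value = 12, but claimed value = 32
Conclusion: Record 303 has the error.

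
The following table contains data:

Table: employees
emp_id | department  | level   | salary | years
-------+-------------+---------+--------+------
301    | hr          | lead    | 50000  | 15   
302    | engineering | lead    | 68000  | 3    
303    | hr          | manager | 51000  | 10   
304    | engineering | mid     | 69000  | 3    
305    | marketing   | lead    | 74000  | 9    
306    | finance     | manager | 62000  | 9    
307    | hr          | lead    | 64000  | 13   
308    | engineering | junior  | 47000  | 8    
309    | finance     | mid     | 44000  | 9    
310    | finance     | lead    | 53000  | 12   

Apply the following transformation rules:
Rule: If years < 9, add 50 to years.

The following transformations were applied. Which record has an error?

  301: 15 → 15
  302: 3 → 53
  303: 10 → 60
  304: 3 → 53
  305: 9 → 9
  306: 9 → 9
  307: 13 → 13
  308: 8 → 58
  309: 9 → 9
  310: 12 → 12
Record 303 has an error. The correct transformed value should be 10, not 60.

Step 1: Check each record against the rule
Step 2: Record 303 has years = 10
Step 3: Since 10 >= 9, the bonus should not have been applied
Step 4: Correct value = 10, but claimed value = 60
Conclusion: Record 303 has the error.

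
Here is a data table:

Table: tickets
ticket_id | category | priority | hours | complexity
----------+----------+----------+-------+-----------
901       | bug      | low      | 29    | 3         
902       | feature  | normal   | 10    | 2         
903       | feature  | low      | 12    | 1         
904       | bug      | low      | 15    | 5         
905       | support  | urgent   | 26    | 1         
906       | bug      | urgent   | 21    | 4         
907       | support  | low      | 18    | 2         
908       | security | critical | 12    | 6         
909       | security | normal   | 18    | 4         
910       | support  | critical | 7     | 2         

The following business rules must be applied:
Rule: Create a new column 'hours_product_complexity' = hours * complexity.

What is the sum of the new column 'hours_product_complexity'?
498

Step 1: For each record, compute hours * complexity
Example calculations:
  29 * 3 = 87
  10 * 2 = 20
  12 * 1 = 12
  ...
Step 2: Sum all derived values
Step 3: Total = 498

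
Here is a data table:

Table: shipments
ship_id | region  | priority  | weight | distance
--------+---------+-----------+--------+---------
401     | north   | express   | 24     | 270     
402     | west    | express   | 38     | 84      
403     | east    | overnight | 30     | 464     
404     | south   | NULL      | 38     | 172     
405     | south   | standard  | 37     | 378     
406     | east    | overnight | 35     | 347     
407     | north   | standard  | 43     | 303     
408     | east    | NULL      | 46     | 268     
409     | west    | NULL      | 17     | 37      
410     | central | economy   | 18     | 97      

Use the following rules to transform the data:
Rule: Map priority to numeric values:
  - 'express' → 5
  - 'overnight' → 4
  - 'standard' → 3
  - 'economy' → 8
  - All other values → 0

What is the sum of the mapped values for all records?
32

Step 1: Apply mapping to each record
Step 2: Count by status:
  'express': 2 records × 5 = 10
  'overnight': 2 records × 4 = 8
  'standard': 2 records × 3 = 6
  'economy': 1 records × 8 = 8
Step 3: Sum all mapped values = 32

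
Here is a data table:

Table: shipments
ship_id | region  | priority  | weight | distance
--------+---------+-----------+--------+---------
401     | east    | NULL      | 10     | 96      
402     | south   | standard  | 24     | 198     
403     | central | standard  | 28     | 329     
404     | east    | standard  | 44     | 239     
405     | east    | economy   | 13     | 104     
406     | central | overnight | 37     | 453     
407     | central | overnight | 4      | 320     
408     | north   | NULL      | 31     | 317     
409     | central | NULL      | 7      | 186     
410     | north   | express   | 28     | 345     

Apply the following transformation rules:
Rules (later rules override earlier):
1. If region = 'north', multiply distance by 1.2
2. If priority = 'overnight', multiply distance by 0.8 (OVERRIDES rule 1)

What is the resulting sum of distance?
2564.8

Step 1: Rule 2 takes priority for records with priority = 'overnight'
  - 2 records: 773 × 0.8 = 618.4
Step 2: Rule 1 applies to remaining records with region = 'north'
  - 2 records: 662 × 1.2 = 794.4
Step 3: Other records unchanged: 1152
Step 4: Final sum = 618.4 + 794.4 + 1152 = 2564.8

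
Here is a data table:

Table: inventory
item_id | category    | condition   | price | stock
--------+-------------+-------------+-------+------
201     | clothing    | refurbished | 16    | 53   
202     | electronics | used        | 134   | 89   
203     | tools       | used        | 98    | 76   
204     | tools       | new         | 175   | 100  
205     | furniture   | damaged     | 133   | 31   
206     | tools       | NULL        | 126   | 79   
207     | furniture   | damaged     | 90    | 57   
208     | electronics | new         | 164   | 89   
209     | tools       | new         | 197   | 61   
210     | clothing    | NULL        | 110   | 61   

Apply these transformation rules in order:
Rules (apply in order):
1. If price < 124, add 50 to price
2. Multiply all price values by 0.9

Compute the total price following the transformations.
1298.7

Step 1: Apply Rule 1 - Add 50 to records with price < 124
  - 4 records affected: 314 + (4 × 50) = 514
  - Unaffected records: 929
  - Sum after Rule 1: 1443
Step 2: Apply Rule 2 - Multiply all by 0.9
  - 1443 × 0.9 = 1298.7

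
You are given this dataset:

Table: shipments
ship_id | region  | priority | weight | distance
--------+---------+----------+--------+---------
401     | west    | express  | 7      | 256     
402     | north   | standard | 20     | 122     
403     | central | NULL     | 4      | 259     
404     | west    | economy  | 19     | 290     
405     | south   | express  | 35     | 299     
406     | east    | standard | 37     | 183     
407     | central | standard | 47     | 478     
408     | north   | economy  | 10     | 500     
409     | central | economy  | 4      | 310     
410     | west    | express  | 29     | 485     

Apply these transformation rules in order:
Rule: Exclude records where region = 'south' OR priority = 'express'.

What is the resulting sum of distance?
2142

Step 1: Find records where region = 'south' OR priority = 'express'
Step 2: 3 records match, summing to 1040
Step 3: Original sum: 3182
Step 4: Remaining sum = 3182 - 1040 = 2142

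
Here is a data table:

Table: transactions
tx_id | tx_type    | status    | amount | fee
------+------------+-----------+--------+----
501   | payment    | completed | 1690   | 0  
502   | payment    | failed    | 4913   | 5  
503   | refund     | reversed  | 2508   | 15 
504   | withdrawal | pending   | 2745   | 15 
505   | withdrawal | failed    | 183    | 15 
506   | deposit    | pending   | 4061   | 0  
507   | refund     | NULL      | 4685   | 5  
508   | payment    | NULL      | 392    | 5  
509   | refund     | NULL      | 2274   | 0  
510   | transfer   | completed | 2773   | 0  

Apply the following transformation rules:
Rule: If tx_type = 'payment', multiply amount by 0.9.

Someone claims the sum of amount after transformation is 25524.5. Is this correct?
Yes, the result is correct.

Step 1: Calculate the correct sum after transformation
Step 2: Apply multiplier 0.9 to records where tx_type = 'payment'
Step 3: Correct result = 25524.5
Step 4: Claimed result = 25524.5
Step 5: 25524.5 = 25524.5 ✓
Conclusion: The claimed result is correct.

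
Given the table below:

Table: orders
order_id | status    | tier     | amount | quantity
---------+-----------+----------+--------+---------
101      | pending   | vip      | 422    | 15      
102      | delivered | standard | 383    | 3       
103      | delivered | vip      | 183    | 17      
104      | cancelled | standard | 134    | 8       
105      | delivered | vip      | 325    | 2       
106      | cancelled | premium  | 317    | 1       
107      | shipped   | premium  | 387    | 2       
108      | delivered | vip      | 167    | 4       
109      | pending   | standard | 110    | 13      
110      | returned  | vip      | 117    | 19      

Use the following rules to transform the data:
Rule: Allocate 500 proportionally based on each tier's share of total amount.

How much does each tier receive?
premium: 138.31, standard: 123.18, vip: 238.51

Step 1: Calculate total amount = 2545
Step 2: Calculate each tier's proportion:
  premium: 704/2545 = 27.66% → 138.31
  standard: 627/2545 = 24.64% → 123.18
  vip: 1214/2545 = 47.70% → 238.51
Step 3: Verify: sum of allocations ≈ 500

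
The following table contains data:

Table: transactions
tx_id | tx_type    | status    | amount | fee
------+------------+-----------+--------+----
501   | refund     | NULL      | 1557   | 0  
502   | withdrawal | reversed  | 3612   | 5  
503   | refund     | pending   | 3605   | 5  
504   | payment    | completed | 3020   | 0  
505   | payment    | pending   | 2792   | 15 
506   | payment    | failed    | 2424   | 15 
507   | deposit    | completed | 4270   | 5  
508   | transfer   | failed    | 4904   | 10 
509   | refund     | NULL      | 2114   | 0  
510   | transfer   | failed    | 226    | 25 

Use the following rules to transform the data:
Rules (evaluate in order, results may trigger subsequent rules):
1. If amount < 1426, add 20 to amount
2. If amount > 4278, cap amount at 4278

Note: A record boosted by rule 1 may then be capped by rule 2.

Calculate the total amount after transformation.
27918

Step 1: Apply rule 1 to records with amount < 1426
  - 1 records get bonus of 20
  - Of these, 0 records then exceed 4278 and get capped
Step 2: Apply rule 2 to records with amount > 4278
  - 1 records (original) are capped
Step 3: Calculate final sum = 27918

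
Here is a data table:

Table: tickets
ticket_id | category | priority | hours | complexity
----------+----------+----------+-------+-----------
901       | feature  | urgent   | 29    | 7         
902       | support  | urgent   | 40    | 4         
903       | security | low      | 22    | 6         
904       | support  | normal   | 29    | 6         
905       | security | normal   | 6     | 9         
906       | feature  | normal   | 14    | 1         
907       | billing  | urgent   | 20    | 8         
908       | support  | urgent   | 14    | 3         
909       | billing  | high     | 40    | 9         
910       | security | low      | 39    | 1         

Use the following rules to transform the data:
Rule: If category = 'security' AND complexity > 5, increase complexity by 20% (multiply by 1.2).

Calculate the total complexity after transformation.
57.0

Step 1: Find records where category = 'security' AND complexity > 5
Step 2: 2 records match, summing to 15
Step 3: After multiplier: 15 × 1.2 = 18.0
Step 4: Unaffected records sum: 39
Step 5: Final sum = 18.0 + 39 = 57.0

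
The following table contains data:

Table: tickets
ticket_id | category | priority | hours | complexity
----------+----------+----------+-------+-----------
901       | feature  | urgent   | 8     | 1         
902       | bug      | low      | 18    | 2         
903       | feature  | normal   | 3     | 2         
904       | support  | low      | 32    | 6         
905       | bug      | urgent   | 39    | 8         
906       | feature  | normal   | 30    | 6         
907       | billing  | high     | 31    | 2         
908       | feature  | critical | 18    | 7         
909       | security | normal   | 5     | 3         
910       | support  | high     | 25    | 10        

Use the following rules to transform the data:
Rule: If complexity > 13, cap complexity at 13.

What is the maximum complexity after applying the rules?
10

Step 1: Original maximum complexity = 10
Step 2: Check cap of 13 against maximum
Step 3: No records exceed the cap (max 10 <= cap 13), so no capping applies
Step 4: Maximum after transformation = 10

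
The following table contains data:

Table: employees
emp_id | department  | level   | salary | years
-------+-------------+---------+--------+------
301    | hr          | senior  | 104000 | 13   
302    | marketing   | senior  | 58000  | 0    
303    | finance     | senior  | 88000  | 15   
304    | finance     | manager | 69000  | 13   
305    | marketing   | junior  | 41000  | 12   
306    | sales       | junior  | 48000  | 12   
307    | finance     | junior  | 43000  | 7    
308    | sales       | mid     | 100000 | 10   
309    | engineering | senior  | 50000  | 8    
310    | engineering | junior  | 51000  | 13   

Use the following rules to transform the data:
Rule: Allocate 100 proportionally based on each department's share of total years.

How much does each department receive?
engineering: 20.39, finance: 33.98, hr: 12.62, marketing: 11.65, sales: 21.36

Step 1: Calculate total years = 103
Step 2: Calculate each department's proportion:
  engineering: 21/103 = 20.39% → 20.39
  finance: 35/103 = 33.98% → 33.98
  hr: 13/103 = 12.62% → 12.62
  marketing: 12/103 = 11.65% → 11.65
  sales: 22/103 = 21.36% → 21.36
Step 3: Verify: sum of allocations ≈ 100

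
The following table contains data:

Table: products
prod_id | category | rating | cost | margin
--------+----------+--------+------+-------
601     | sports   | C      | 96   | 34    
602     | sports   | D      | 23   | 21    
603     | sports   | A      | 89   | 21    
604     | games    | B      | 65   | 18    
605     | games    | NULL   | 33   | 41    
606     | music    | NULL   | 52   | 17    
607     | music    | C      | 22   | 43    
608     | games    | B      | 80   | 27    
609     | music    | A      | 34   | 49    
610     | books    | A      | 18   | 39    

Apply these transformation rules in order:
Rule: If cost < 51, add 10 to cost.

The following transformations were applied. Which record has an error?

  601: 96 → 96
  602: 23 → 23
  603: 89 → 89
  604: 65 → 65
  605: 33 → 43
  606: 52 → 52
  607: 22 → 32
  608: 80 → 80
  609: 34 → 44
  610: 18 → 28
Record 602 has an error. The correct transformed value should be 33, not 23.

Step 1: Check each record against the rule
Step 2: Record 602 has cost = 23
Step 3: Since 23 < 51, the bonus should have been applied
Step 4: Correct value = 33, but claimed value = 23
Conclusion: Record 602 has the error.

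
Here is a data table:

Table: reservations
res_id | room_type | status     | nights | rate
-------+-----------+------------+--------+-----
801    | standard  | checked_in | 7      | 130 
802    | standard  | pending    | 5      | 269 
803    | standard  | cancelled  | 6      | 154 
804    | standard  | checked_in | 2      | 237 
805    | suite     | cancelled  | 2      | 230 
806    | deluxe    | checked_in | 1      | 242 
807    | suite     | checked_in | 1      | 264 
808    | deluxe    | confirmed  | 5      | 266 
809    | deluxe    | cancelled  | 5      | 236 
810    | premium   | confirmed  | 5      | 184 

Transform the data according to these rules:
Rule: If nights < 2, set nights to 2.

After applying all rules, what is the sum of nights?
41

Step 1: 2 records have nights < 2
Step 2: These records originally summed to 2
Step 3: After setting to minimum: 2 × 2 = 4
Step 4: Unaffected records sum: 37
Step 5: Final sum = 4 + 37 = 41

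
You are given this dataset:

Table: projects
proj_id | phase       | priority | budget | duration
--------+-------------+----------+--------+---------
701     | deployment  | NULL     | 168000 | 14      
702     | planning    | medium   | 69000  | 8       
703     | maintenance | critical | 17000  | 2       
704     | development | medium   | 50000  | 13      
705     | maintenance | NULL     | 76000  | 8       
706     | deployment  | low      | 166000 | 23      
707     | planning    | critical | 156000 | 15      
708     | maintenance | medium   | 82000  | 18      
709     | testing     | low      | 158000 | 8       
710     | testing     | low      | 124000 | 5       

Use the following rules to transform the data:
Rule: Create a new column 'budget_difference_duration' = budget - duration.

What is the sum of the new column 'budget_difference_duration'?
1065886

Step 1: For each record, compute budget - duration
Example calculations:
  168000 - 14 = 167986
  69000 - 8 = 68992
  17000 - 2 = 16998
  ...
Step 2: Sum all derived values
Step 3: Total = 1065886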